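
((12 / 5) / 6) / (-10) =-1 / 25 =-0.04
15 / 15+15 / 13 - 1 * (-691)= 9011 / 13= 693.15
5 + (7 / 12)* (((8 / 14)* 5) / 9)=140 / 27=5.19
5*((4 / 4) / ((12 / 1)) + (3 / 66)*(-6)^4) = 38935 / 132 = 294.96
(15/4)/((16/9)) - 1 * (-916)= 58759/64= 918.11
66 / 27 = 22 / 9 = 2.44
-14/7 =-2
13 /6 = 2.17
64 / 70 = 32 / 35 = 0.91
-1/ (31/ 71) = -71/ 31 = -2.29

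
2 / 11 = 0.18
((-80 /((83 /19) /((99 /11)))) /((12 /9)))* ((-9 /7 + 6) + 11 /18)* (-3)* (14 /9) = 254980 /83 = 3072.05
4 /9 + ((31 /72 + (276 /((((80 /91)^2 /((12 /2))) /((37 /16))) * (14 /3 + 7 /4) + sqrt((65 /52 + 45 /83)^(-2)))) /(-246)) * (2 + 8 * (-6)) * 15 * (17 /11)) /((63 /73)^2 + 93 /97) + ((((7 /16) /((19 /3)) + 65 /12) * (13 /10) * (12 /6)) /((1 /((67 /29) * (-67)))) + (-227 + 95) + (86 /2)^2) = 1277894494088957171 /174220584858047760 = 7.33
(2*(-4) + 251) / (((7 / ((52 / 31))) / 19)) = 240084 / 217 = 1106.38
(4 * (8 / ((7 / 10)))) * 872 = 279040 / 7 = 39862.86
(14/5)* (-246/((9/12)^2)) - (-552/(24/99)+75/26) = 409337/390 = 1049.58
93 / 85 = 1.09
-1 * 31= -31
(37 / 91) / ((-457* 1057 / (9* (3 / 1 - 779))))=258408 / 43957459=0.01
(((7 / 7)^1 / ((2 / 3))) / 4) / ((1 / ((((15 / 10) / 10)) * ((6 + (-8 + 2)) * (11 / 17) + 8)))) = 9 / 20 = 0.45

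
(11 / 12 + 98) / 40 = 1187 / 480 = 2.47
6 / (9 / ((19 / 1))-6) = -38 / 35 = -1.09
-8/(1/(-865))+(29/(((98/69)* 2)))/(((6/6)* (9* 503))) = 2046687547/295764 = 6920.00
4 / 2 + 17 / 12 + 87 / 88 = 4.41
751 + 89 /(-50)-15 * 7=32211 /50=644.22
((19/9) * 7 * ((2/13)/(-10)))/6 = -0.04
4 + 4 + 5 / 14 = 117 / 14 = 8.36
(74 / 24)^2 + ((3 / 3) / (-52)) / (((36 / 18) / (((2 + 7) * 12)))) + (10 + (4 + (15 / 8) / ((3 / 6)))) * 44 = 1477885 / 1872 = 789.47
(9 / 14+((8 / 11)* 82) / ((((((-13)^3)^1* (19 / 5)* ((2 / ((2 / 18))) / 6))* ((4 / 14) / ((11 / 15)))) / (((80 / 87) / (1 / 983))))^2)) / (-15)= -17267928108232649 / 224341766162505810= -0.08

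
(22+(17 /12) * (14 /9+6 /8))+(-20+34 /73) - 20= -449957 /31536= -14.27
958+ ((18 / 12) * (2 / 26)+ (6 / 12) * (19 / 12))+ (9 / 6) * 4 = 301051 / 312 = 964.91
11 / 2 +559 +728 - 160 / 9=22945 / 18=1274.72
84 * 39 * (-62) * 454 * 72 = -6639325056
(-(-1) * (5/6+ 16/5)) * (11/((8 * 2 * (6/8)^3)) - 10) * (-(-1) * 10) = -27346/81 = -337.60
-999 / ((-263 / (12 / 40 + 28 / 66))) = 2.75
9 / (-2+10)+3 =33 / 8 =4.12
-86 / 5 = -17.20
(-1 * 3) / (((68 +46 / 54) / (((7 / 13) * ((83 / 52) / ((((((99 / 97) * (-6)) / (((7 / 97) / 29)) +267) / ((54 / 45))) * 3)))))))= 109809 / 16082413490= 0.00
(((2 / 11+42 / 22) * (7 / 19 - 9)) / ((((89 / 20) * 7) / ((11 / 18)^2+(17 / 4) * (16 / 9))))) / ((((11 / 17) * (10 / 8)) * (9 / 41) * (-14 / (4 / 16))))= 482436914 / 1044129933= 0.46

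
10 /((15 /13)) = 26 /3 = 8.67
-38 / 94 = -19 / 47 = -0.40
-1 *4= -4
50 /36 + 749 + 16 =13795 /18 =766.39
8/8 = 1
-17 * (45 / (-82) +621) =-864909 / 82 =-10547.67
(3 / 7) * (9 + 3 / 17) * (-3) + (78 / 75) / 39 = -105062 / 8925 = -11.77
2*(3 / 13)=6 / 13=0.46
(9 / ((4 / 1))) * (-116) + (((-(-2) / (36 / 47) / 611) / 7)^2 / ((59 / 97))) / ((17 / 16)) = -175593826475 / 672773283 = -261.00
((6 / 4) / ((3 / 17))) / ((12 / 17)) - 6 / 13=3613 / 312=11.58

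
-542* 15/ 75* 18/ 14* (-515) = 502434/ 7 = 71776.29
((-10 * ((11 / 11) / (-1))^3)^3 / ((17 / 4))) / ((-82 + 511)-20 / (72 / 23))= 72000 / 129319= 0.56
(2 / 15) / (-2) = -1 / 15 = -0.07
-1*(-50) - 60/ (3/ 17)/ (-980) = 2467/ 49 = 50.35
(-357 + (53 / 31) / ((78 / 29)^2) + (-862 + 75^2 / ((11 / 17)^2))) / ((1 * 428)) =28.54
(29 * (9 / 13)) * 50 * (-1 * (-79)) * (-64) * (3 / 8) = -24742800 / 13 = -1903292.31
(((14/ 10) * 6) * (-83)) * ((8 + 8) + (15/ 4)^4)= -95378703/ 640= -149029.22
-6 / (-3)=2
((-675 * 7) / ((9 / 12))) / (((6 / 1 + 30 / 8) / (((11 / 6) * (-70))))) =1078000 / 13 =82923.08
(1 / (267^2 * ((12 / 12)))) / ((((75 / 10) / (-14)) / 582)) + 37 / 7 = 13150441 / 2495115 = 5.27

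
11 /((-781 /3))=-3 /71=-0.04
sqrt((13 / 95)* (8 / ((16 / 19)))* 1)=sqrt(130) / 10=1.14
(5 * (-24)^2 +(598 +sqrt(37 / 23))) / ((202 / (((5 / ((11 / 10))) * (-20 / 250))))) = -6.26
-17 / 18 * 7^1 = -119 / 18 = -6.61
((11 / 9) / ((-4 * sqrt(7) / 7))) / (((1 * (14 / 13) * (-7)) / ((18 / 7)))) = 143 * sqrt(7) / 1372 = 0.28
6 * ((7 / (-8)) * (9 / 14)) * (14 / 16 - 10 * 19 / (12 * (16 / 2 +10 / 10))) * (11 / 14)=2101 / 896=2.34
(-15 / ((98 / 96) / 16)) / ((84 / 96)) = -92160 / 343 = -268.69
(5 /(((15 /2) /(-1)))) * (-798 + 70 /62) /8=24703 /372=66.41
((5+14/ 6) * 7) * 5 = 770/ 3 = 256.67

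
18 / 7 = 2.57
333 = 333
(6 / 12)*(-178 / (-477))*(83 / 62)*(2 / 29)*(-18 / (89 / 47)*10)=-78020 / 47647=-1.64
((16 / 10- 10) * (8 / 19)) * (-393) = 132048 / 95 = 1389.98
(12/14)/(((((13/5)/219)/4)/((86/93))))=753360/2821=267.05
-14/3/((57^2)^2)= -14/31668003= -0.00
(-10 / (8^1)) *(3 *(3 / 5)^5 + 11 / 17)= -11692 / 10625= -1.10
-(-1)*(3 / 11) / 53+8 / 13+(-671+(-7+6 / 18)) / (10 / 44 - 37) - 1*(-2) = 387181001 / 18394233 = 21.05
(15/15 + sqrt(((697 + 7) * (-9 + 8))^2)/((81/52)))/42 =36689/3402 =10.78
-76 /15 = -5.07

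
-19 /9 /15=-0.14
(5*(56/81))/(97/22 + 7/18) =616/855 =0.72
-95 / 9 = -10.56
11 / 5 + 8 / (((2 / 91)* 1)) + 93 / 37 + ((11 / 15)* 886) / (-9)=296.52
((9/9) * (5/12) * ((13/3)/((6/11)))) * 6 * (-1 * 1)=-715/36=-19.86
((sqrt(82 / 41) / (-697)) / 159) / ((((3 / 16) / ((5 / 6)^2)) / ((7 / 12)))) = -0.00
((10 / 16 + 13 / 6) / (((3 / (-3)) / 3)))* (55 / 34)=-3685 / 272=-13.55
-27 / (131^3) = -27 / 2248091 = -0.00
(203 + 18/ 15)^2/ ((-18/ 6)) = -1042441/ 75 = -13899.21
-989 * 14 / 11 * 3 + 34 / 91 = -3779584 / 1001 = -3775.81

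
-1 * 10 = -10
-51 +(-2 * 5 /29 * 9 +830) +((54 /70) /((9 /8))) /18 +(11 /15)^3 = 531882418 /685125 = 776.33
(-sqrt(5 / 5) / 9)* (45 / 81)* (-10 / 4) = 25 / 162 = 0.15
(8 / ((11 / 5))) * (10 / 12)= 100 / 33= 3.03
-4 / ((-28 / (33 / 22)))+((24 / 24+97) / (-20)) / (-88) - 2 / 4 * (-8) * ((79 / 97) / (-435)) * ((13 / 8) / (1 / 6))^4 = -934435025 / 13862464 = -67.41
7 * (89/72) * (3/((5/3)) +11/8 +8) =92827/960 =96.69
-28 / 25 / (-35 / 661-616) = 2644 / 1454325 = 0.00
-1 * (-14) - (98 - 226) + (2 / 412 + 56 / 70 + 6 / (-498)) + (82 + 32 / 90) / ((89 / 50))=12946352357 / 68477490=189.06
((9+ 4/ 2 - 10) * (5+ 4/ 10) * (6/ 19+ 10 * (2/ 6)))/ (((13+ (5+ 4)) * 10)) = 468/ 5225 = 0.09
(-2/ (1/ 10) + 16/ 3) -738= -2258/ 3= -752.67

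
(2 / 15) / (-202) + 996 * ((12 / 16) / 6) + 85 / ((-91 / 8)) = 32267803 / 275730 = 117.03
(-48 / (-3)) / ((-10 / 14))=-112 / 5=-22.40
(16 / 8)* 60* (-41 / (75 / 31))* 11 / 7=-111848 / 35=-3195.66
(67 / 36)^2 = 4489 / 1296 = 3.46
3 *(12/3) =12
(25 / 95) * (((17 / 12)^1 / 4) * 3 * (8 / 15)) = 17 / 114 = 0.15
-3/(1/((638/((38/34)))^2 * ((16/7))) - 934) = 0.00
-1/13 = -0.08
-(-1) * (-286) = -286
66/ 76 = 0.87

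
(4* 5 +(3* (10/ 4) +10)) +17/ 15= 1159/ 30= 38.63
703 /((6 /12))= 1406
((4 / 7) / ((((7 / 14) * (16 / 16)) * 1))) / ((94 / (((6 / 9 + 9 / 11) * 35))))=980 / 1551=0.63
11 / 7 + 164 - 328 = -1137 / 7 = -162.43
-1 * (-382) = 382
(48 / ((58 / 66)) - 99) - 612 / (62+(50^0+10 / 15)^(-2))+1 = -53.19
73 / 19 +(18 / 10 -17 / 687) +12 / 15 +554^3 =11097103916789 / 65265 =170031470.42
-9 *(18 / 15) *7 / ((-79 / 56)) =21168 / 395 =53.59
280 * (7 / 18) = 980 / 9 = 108.89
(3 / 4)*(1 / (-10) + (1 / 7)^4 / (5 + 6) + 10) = 7844097 / 1056440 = 7.43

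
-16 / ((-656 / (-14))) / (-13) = 14 / 533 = 0.03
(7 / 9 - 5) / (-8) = 19 / 36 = 0.53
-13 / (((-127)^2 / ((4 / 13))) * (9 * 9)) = -4 / 1306449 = -0.00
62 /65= 0.95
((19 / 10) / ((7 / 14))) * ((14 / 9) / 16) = 133 / 360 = 0.37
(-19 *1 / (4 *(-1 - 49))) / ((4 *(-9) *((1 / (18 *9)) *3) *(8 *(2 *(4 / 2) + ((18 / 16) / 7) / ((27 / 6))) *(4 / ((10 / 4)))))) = -399 / 144640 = -0.00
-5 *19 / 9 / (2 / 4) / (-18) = 95 / 81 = 1.17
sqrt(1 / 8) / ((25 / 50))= sqrt(2) / 2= 0.71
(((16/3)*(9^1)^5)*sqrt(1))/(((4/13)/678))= 693943848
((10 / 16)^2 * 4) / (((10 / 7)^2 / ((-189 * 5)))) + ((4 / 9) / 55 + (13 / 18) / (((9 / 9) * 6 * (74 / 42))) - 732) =-1706007643 / 1172160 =-1455.44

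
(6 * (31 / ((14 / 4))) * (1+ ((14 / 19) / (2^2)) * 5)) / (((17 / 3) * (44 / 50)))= 509175 / 24871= 20.47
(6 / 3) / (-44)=-0.05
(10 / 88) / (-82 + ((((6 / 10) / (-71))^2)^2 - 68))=-79411503125 / 104823184121436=-0.00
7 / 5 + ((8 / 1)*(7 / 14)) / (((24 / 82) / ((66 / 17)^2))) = 299683 / 1445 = 207.39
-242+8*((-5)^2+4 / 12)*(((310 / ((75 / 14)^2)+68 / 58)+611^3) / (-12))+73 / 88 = -99540647432396783 / 25839000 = -3852341322.51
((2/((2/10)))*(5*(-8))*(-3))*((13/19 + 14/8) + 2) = 101100/19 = 5321.05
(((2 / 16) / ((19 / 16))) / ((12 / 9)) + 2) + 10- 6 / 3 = 383 / 38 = 10.08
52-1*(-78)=130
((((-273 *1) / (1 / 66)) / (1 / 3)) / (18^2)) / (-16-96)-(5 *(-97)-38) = 50351 / 96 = 524.49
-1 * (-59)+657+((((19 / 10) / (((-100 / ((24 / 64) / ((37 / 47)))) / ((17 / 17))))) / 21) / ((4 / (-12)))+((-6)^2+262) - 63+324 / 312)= 25644142827 / 26936000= 952.04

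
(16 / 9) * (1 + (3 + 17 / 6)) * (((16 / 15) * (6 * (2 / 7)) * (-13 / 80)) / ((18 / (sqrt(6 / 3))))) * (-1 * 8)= 2.27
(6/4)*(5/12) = 5/8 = 0.62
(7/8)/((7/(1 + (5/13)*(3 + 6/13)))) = 0.29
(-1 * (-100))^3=1000000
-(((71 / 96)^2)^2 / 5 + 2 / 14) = -602555047 / 2972712960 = -0.20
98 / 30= 49 / 15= 3.27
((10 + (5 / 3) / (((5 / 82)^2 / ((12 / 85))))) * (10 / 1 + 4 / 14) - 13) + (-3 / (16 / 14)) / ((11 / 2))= 96906353 / 130900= 740.31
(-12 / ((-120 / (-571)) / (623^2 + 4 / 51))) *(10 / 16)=-13851356.49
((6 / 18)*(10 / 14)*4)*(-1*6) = -40 / 7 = -5.71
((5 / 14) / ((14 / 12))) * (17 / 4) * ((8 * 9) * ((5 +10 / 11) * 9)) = 4981.73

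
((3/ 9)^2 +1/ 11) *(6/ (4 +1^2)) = 8/ 33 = 0.24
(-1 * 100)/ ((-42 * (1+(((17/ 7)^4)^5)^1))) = 284972379634328575/ 6096347229659758230020403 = 0.00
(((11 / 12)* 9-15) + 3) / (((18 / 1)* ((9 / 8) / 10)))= -50 / 27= -1.85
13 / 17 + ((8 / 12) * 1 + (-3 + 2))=0.43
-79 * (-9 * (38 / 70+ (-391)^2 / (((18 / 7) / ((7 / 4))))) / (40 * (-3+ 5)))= 20713190357 / 22400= 924696.00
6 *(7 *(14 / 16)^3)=28.14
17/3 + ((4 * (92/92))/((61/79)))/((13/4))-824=-1943023/2379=-816.74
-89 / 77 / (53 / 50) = -4450 / 4081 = -1.09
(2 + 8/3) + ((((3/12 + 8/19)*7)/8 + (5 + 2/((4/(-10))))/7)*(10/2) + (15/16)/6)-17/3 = 159/76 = 2.09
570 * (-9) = -5130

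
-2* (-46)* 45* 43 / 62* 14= 1246140 / 31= 40198.06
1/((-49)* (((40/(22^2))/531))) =-131.12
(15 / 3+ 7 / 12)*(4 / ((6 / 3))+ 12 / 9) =335 / 18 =18.61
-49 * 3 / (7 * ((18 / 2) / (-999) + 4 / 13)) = -30303 / 431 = -70.31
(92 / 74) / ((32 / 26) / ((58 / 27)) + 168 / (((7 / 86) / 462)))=8671 / 6650664012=0.00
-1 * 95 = -95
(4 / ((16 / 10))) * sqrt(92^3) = 460 * sqrt(23) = 2206.08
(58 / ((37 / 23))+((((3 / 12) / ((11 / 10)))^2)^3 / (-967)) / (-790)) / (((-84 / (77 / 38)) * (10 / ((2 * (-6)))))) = 1.04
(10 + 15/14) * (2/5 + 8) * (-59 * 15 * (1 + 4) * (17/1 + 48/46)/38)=-170782875/874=-195403.75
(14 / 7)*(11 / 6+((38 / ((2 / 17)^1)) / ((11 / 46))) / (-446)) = -17591 / 7359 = -2.39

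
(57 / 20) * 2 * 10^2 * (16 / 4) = 2280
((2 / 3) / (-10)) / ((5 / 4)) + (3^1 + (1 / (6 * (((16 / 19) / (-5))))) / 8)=18067 / 6400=2.82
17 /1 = 17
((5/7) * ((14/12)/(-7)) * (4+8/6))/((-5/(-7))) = -8/9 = -0.89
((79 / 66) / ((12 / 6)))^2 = 6241 / 17424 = 0.36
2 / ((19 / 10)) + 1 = 39 / 19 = 2.05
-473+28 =-445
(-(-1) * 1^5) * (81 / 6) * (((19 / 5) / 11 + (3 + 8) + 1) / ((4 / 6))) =54999 / 220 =250.00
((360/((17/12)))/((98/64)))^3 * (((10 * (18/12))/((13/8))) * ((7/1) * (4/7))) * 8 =10144540954460160000/7514123981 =1350063025.33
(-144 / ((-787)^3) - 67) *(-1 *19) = 620515449283 / 487443403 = 1273.00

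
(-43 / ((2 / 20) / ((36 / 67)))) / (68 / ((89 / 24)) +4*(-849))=114810 / 1678417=0.07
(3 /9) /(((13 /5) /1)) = 5 /39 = 0.13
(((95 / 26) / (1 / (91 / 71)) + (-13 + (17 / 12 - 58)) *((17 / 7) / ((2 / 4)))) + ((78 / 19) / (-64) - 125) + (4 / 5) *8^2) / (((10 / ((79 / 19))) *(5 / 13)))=-440.16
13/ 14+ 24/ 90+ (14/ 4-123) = -12422/ 105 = -118.30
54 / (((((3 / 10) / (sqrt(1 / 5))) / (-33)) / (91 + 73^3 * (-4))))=1848500676 * sqrt(5)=4133373167.99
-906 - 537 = -1443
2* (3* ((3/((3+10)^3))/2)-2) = -8779/2197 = -4.00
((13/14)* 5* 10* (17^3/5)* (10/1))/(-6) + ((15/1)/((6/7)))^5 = 1051864175/672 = 1565274.07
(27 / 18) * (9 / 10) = 27 / 20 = 1.35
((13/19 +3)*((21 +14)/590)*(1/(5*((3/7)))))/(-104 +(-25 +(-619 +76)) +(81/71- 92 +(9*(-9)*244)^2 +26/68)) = 0.00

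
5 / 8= 0.62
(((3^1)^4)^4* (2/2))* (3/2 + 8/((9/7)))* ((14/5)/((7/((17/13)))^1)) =11302155747/65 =173879319.18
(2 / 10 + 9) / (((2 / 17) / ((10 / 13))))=782 / 13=60.15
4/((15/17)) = 4.53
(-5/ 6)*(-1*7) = 35/ 6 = 5.83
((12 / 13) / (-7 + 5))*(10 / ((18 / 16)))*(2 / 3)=-320 / 117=-2.74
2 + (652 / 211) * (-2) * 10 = -12618 / 211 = -59.80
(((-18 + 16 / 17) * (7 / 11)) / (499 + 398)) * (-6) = 4060 / 55913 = 0.07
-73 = -73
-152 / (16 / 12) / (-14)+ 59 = 470 / 7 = 67.14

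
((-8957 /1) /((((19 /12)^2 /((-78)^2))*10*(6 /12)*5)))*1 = -7847191872 /9025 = -869494.94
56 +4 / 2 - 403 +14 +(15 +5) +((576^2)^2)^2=12116574790945106558665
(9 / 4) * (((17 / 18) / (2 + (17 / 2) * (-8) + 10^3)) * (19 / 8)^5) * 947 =39862717801 / 244842496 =162.81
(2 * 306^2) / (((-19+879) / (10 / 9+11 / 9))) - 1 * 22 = 104512 / 215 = 486.10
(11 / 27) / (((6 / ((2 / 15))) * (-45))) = -11 / 54675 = -0.00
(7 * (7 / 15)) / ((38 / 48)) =392 / 95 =4.13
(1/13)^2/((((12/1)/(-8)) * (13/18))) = -0.01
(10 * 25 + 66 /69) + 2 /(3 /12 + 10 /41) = 475076 /1863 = 255.01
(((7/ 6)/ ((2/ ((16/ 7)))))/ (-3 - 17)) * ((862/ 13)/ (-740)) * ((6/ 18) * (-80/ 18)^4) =22067200/ 28402569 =0.78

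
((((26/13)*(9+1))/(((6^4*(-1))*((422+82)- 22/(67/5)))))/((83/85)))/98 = -28475/88702831728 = -0.00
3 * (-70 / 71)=-210 / 71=-2.96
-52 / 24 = -13 / 6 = -2.17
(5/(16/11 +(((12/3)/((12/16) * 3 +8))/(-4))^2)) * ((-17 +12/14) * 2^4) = -882.09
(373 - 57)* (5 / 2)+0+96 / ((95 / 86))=83306 / 95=876.91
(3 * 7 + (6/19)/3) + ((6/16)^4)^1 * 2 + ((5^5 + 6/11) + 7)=1349880353/428032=3153.69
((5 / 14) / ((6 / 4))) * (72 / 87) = 0.20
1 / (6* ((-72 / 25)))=-0.06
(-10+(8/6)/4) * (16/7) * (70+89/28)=-79228/49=-1616.90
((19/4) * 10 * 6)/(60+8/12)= 855/182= 4.70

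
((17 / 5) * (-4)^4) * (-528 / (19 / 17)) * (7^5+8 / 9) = -1969727524864 / 285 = -6911324648.65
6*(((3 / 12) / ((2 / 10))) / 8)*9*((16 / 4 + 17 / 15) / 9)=77 / 16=4.81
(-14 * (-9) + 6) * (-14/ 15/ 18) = -308/ 45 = -6.84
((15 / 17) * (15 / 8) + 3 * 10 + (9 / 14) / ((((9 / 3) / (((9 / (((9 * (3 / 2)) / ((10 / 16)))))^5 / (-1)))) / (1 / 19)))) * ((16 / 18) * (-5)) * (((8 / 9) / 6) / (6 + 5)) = -59363273575 / 31330297152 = -1.89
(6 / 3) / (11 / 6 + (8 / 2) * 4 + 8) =12 / 155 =0.08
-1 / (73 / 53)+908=66231 / 73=907.27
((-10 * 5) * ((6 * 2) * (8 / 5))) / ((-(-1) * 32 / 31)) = -930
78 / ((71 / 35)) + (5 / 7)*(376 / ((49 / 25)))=4273390 / 24353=175.48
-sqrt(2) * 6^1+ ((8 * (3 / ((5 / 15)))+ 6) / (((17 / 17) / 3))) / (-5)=-234 / 5-6 * sqrt(2)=-55.29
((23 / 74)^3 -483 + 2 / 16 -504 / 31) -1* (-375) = -389743857 / 3140486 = -124.10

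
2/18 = 1/9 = 0.11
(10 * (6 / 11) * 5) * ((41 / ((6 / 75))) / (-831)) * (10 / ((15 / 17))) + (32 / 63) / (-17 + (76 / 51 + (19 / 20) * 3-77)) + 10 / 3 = -187.30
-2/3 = -0.67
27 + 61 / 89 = 2464 / 89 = 27.69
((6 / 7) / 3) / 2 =1 / 7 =0.14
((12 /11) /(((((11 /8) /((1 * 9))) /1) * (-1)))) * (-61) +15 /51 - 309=260960 /2057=126.86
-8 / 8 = -1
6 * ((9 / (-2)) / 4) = -27 / 4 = -6.75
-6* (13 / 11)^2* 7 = -7098 / 121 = -58.66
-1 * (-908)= 908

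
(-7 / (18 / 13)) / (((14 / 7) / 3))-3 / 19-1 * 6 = -3133 / 228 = -13.74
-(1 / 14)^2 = -0.01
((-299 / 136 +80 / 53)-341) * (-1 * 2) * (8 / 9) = 547310 / 901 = 607.45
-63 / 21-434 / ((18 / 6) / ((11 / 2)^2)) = -26275 / 6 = -4379.17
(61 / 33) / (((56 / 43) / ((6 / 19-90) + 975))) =2101023 / 1672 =1256.59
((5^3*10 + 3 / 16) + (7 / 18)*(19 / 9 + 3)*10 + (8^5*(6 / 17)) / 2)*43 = 6681513505 / 22032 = 303264.05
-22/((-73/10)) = 220/73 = 3.01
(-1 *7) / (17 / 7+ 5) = -49 / 52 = -0.94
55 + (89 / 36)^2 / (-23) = 1631519 / 29808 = 54.73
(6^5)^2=60466176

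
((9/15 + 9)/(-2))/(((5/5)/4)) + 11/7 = -17.63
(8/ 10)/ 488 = 1/ 610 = 0.00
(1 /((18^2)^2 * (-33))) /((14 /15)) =-5 /16166304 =-0.00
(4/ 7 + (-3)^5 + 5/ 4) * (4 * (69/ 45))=-51773/ 35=-1479.23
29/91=0.32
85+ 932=1017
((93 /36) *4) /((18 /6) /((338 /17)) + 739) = 10478 /749499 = 0.01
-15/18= -5/6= -0.83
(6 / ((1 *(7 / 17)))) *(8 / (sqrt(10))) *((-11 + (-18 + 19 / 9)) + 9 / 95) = -3115624 *sqrt(10) / 9975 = -987.72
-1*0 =0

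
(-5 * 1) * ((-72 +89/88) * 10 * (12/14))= 468525/154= 3042.37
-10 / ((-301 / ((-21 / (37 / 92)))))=-2760 / 1591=-1.73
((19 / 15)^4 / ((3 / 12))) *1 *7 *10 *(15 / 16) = 912247 / 1350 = 675.74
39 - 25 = 14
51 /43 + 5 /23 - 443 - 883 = -1310026 /989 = -1324.60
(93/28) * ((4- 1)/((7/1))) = 279/196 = 1.42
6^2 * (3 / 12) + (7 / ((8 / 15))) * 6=351 / 4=87.75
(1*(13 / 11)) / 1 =13 / 11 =1.18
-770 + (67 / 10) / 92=-708333 / 920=-769.93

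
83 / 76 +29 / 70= 4007 / 2660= 1.51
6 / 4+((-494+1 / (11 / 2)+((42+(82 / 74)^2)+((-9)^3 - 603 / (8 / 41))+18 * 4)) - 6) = -4202.47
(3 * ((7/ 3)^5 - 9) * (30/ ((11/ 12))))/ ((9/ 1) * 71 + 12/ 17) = 397664/ 43065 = 9.23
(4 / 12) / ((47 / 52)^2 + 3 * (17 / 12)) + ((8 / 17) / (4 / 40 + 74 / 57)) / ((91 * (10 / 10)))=0.07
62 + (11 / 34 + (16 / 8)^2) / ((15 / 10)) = 1103 / 17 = 64.88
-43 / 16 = -2.69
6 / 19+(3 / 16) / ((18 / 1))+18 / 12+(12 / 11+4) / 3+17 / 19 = 29547 / 6688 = 4.42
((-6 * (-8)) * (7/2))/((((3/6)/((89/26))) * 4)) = 287.54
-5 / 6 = -0.83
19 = 19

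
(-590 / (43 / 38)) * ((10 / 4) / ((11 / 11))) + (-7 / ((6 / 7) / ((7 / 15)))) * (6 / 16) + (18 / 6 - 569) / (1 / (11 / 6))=-24175469 / 10320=-2342.58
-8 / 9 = -0.89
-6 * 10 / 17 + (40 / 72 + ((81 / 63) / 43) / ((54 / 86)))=-3134 / 1071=-2.93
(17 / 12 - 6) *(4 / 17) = -55 / 51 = -1.08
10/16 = 5/8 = 0.62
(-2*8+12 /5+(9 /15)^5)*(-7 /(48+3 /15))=295799 /150625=1.96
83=83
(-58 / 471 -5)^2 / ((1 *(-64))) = -5822569 / 14197824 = -0.41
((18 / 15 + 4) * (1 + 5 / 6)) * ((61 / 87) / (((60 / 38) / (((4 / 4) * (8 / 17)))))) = 662948 / 332775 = 1.99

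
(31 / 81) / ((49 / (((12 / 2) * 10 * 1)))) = 620 / 1323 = 0.47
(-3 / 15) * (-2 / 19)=2 / 95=0.02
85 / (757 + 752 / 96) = 510 / 4589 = 0.11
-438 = -438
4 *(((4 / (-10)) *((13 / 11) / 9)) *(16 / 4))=-416 / 495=-0.84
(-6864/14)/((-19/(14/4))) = 90.32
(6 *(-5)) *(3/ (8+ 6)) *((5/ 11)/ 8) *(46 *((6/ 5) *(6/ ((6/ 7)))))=-3105/ 22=-141.14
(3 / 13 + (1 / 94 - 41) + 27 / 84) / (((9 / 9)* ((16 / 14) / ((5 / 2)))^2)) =-121064825 / 625664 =-193.50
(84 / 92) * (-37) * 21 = -16317 / 23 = -709.43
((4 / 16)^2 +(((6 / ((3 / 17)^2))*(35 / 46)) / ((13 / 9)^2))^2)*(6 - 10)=-1193396565169 / 60435076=-19746.75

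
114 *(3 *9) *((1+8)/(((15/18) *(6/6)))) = 166212/5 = 33242.40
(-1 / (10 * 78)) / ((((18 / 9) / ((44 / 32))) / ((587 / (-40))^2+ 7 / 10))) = -3802579 / 19968000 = -0.19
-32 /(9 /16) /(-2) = 28.44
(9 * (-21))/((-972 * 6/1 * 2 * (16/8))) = 7/864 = 0.01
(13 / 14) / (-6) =-13 / 84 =-0.15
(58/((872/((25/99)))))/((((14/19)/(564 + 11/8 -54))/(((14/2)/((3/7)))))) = 394474675/2071872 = 190.40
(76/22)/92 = 19/506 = 0.04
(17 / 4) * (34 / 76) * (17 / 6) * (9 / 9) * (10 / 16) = 24565 / 7296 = 3.37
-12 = -12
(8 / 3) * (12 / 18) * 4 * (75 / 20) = 80 / 3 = 26.67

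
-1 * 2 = -2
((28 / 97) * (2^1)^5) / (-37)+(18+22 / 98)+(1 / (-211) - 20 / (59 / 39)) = 10398618598 / 2189293589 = 4.75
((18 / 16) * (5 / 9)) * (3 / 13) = 15 / 104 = 0.14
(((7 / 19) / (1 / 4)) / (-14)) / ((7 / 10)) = -20 / 133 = -0.15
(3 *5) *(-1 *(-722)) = 10830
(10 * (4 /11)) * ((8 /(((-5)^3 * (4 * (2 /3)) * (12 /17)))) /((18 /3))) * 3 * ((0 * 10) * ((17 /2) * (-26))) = 0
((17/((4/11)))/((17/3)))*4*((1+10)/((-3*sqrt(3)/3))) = -209.58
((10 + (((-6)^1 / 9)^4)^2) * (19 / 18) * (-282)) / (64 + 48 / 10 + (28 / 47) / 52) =-179690022590 / 4137740577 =-43.43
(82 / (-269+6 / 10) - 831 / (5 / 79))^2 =1940535004662016 / 11256025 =172399670.81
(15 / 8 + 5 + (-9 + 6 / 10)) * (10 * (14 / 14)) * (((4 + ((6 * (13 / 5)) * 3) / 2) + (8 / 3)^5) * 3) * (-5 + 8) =-12024991 / 540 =-22268.50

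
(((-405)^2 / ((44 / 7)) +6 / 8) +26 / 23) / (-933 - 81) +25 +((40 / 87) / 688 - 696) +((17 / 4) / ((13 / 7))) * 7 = -145177724443 / 213271916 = -680.72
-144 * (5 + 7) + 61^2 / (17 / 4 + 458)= -3180188 / 1849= -1719.95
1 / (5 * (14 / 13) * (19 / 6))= 39 / 665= 0.06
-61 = -61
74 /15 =4.93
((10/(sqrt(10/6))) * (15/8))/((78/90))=225 * sqrt(15)/52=16.76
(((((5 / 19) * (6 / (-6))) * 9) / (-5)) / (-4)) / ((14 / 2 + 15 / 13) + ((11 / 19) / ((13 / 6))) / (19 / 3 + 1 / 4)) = -0.01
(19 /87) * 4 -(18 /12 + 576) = -100333 /174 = -576.63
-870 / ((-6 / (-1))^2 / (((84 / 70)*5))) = -145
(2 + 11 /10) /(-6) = -31 /60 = -0.52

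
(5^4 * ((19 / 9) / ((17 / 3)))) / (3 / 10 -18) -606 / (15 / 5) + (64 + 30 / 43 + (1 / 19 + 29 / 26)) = -28626450155 / 191751534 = -149.29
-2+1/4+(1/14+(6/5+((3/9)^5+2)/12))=-15899/51030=-0.31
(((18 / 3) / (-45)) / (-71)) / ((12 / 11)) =0.00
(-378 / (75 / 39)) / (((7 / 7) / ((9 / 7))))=-6318 / 25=-252.72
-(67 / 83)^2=-0.65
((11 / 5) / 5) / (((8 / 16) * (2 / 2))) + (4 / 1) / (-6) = 16 / 75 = 0.21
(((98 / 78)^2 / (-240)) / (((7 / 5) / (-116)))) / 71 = 9947 / 1295892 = 0.01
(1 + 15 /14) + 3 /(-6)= 11 /7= 1.57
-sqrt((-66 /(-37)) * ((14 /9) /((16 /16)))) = -2 * sqrt(8547) /111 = -1.67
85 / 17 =5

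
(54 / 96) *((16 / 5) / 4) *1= 9 / 20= 0.45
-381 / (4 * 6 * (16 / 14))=-889 / 64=-13.89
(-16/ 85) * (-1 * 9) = 144/ 85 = 1.69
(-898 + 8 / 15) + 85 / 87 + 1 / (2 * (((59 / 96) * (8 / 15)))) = -7656419 / 8555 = -894.96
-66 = -66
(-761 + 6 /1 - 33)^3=-489303872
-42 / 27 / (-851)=14 / 7659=0.00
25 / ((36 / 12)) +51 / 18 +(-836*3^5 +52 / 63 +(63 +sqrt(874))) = -25587199 / 126 +sqrt(874) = -203043.44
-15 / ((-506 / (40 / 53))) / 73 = 300 / 978857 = 0.00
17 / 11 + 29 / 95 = 1934 / 1045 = 1.85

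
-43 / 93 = -0.46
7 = 7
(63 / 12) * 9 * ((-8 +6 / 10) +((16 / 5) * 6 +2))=13041 / 20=652.05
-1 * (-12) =12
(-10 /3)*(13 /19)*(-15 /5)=130 /19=6.84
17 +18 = 35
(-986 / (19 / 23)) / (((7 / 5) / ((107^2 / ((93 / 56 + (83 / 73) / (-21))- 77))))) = 454890019344 / 3513575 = 129466.43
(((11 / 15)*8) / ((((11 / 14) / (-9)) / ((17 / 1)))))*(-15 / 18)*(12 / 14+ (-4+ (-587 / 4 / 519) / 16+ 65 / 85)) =-9469981 / 4152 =-2280.82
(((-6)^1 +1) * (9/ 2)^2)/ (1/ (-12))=1215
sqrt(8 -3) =sqrt(5) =2.24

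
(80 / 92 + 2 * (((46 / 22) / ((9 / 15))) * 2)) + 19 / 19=11999 / 759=15.81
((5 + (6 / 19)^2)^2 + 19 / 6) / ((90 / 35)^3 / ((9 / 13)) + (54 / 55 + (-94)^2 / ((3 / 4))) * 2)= 430344324025 / 347964944516104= 0.00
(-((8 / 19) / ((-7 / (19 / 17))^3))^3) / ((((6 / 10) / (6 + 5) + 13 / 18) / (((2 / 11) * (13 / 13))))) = 4335748392960 / 3680009945042721028151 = 0.00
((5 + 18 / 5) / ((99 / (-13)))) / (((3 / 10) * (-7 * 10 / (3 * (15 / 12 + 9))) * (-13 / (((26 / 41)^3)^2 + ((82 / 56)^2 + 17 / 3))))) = -3783601601412209 / 3776763856662720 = -1.00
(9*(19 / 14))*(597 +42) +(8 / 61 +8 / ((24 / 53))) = 20041825 / 2562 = 7822.73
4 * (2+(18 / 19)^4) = 1462472 / 130321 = 11.22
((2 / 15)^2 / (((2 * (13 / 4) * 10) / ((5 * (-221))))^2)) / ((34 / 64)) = 2176 / 225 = 9.67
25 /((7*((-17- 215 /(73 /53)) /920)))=-419750 /22113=-18.98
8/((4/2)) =4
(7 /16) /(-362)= -7 /5792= -0.00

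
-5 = -5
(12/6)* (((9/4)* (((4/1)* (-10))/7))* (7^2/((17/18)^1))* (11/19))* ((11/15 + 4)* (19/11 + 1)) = -3220560/323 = -9970.77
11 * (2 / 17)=22 / 17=1.29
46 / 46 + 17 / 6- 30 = -157 / 6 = -26.17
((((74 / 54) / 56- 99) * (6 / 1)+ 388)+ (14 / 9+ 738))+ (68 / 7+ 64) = 7289 / 12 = 607.42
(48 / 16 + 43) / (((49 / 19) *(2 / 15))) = 6555 / 49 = 133.78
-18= -18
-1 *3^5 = -243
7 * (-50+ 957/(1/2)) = 13048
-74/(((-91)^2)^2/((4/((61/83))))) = -24568/4183072621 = -0.00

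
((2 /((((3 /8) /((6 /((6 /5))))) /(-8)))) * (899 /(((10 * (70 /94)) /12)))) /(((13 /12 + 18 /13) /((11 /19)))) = -1687415808 /23275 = -72499.07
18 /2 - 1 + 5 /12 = 101 /12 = 8.42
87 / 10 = 8.70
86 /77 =1.12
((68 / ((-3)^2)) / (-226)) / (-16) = 17 / 8136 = 0.00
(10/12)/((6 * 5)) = 1/36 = 0.03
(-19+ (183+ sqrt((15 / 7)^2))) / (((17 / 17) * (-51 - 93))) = -1163 / 1008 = -1.15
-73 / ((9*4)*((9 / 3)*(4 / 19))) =-1387 / 432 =-3.21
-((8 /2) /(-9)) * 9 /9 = 0.44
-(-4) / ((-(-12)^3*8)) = 1 / 3456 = 0.00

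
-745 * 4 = -2980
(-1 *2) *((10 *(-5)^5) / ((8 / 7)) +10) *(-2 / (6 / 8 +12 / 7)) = -1020460 / 23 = -44367.83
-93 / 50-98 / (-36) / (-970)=-162623 / 87300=-1.86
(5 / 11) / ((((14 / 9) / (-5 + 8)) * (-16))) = -135 / 2464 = -0.05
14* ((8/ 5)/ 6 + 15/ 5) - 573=-7909/ 15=-527.27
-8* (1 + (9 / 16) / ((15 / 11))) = -113 / 10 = -11.30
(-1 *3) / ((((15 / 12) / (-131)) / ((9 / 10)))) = 7074 / 25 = 282.96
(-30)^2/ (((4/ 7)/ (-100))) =-157500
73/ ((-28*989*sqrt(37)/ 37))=-73*sqrt(37)/ 27692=-0.02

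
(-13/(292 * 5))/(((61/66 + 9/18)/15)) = -1287/13724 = -0.09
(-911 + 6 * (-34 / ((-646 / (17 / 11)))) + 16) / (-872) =186953 / 182248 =1.03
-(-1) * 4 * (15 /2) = 30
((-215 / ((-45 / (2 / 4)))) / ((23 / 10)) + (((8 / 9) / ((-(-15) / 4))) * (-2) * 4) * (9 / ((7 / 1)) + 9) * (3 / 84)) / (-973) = -17347 / 49345695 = -0.00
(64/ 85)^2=4096/ 7225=0.57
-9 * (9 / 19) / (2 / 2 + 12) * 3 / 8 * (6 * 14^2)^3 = -49401285696 / 247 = -200005205.25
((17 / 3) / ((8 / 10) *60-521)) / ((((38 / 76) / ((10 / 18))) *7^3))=-170 / 4380453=-0.00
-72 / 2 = -36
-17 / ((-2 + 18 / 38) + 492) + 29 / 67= 248610 / 624373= 0.40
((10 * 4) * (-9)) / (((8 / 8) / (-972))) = 349920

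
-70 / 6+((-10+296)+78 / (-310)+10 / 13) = 274.85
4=4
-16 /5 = -3.20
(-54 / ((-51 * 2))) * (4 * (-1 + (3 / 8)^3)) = -4365 / 2176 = -2.01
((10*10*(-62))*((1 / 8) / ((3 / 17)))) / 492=-13175 / 1476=-8.93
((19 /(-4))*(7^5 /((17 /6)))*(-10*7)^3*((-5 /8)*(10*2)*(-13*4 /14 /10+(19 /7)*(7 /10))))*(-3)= 9417728919375 /17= 553984054080.88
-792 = -792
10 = 10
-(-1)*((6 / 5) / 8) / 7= 3 / 140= 0.02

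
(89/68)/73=89/4964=0.02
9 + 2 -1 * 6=5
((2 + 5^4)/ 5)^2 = 393129/ 25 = 15725.16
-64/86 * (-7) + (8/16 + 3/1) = 749/86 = 8.71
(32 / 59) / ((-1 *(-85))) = 32 / 5015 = 0.01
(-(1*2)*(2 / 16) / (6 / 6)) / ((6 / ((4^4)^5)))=-137438953472 / 3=-45812984490.67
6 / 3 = 2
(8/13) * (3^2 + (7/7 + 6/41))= 256/41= 6.24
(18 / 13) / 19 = 0.07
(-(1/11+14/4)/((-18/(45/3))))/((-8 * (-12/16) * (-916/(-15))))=1975/241824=0.01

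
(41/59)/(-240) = -41/14160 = -0.00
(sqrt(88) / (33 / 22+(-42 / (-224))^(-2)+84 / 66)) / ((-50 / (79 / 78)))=-2607 * sqrt(22) / 2008825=-0.01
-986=-986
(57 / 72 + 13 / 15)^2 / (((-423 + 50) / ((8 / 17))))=-39601 / 11413800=-0.00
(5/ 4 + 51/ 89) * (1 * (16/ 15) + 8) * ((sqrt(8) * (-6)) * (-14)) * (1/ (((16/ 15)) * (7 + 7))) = 33099 * sqrt(2)/ 178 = 262.97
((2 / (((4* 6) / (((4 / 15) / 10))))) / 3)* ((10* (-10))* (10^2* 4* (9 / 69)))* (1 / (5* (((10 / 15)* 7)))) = -80 / 483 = -0.17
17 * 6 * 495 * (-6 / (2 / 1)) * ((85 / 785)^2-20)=74627905770 / 24649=3027624.07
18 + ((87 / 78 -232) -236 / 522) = -1447703 / 6786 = -213.34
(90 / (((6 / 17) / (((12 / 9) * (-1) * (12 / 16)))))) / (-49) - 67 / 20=1.85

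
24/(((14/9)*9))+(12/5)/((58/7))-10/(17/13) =-97372/17255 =-5.64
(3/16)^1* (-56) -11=-43/2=-21.50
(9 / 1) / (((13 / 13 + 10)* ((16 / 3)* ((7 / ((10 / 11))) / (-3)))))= -405 / 6776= -0.06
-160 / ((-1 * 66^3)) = 20 / 35937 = 0.00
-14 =-14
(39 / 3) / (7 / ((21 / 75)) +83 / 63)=819 / 1658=0.49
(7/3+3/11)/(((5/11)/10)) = 172/3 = 57.33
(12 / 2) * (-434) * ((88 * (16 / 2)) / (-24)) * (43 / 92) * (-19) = -15601432 / 23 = -678323.13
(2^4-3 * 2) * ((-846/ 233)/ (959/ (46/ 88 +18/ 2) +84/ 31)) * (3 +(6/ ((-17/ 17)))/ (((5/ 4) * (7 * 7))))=-3906480717/ 3834034106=-1.02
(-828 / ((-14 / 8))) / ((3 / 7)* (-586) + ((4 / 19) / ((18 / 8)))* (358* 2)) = -283176 / 110213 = -2.57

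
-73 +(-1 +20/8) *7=-125/2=-62.50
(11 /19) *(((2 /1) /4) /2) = 11 /76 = 0.14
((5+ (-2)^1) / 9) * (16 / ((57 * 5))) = 16 / 855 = 0.02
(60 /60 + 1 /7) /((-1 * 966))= -4 /3381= -0.00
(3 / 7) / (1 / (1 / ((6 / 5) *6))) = 5 / 84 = 0.06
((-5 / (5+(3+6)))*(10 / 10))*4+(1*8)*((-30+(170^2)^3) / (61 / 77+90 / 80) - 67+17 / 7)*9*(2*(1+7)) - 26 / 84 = 719409237308952068923 / 49602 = 14503633670193783.90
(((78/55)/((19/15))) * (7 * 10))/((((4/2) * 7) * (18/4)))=260/209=1.24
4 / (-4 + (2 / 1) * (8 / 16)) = -1.33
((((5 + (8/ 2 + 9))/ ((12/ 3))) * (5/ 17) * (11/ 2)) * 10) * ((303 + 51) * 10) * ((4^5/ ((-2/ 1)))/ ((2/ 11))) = -12336192000/ 17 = -725658352.94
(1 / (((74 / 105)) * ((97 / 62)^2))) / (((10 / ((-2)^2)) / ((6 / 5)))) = 484344 / 1740665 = 0.28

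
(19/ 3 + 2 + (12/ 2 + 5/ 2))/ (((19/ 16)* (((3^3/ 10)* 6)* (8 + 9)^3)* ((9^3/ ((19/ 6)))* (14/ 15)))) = 5050/ 6092262477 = 0.00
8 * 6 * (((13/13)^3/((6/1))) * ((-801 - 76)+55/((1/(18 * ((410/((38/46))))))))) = 3923805.05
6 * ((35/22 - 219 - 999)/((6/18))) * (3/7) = -103221/11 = -9383.73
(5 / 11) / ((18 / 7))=35 / 198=0.18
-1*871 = -871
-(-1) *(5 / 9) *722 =3610 / 9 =401.11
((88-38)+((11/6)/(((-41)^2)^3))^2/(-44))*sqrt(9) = 162457130162636539783189/1083047534417576931888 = 150.00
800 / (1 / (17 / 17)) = 800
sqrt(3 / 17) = sqrt(51) / 17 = 0.42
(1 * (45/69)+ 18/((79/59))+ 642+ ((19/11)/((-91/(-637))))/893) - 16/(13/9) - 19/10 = 78539625477/122120570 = 643.13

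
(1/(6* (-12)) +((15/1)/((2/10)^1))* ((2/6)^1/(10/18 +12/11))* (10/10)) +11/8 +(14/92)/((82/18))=16.58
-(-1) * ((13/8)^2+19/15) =3751/960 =3.91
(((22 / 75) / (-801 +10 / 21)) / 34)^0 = 1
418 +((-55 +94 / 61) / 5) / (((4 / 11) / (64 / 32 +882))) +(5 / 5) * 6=-25567.77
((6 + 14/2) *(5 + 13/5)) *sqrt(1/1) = 494/5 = 98.80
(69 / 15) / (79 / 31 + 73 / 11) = 7843 / 15660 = 0.50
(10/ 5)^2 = 4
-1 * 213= -213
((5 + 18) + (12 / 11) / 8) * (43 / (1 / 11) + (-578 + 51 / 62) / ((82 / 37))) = 550069683 / 111848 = 4918.01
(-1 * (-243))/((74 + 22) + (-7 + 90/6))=243/104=2.34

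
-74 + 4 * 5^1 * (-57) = -1214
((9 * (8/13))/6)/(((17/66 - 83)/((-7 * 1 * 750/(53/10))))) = 41580000/3762629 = 11.05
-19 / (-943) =19 / 943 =0.02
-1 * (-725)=725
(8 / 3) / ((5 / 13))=104 / 15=6.93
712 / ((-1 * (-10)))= 71.20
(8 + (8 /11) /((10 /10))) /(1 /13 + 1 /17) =64.29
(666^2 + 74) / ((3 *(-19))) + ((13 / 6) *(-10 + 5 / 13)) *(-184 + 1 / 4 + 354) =-5166415 / 456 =-11329.86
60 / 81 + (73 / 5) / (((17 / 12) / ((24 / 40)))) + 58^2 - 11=38555131 / 11475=3359.92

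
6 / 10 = 3 / 5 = 0.60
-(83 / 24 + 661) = -15947 / 24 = -664.46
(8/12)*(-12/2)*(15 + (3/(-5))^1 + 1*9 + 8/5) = -100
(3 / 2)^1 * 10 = 15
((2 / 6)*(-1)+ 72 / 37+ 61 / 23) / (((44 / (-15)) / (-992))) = 13501120 / 9361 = 1442.27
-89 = -89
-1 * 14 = -14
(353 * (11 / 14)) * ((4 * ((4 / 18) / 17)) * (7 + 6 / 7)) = 854260 / 7497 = 113.95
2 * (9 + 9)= 36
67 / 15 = 4.47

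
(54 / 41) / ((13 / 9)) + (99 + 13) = 60182 / 533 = 112.91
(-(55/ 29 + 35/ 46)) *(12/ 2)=-10635/ 667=-15.94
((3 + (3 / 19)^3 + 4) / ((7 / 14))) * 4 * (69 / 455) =5303616 / 624169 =8.50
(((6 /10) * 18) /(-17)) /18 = -3 /85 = -0.04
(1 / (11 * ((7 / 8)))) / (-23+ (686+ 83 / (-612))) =4896 / 31236821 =0.00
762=762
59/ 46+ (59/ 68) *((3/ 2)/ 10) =1.41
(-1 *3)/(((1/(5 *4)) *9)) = -20/3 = -6.67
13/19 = 0.68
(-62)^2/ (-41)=-3844/ 41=-93.76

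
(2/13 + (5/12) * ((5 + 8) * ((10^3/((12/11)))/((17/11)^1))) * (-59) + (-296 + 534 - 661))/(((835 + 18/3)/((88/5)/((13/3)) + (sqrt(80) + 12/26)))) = -3042.24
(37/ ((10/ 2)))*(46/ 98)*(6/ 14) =2553/ 1715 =1.49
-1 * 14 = -14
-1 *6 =-6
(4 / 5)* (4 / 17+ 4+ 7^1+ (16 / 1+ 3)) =2056 / 85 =24.19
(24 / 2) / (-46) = -6 / 23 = -0.26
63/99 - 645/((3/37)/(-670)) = 58628357/11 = 5329850.64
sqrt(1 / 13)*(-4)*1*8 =-32*sqrt(13) / 13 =-8.88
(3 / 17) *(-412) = -1236 / 17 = -72.71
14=14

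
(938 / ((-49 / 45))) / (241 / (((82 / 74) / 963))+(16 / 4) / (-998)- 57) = -61683885 / 14993237644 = -0.00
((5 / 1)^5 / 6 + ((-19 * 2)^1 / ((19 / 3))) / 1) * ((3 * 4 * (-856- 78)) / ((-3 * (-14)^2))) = 1442563 / 147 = 9813.35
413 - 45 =368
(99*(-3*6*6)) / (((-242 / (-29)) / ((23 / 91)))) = -324162 / 1001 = -323.84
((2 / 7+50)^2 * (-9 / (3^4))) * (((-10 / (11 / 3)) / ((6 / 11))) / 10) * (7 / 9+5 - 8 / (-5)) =20568064 / 19845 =1036.44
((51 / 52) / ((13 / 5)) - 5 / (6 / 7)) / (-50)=2213 / 20280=0.11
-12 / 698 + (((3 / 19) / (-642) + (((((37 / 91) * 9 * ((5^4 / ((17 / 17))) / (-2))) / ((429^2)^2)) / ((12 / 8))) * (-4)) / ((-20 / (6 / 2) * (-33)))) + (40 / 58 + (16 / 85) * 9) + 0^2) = 2.37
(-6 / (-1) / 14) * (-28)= -12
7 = 7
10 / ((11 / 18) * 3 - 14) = -60 / 73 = -0.82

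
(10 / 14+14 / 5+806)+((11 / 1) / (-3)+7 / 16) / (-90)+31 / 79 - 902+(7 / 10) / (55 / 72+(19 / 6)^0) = -5561925815 / 60679584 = -91.66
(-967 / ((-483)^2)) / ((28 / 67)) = -64789 / 6532092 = -0.01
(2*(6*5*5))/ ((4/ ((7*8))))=4200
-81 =-81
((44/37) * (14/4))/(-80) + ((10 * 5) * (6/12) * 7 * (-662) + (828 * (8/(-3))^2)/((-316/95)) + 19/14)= -96263948241/818440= -117618.82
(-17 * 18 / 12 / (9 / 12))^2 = 1156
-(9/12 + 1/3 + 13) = -169/12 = -14.08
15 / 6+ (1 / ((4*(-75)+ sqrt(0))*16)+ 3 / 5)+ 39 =202079 / 4800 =42.10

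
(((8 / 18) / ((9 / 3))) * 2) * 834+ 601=7633 / 9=848.11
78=78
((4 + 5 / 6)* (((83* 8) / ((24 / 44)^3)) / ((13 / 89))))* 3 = 285130813 / 702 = 406169.25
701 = 701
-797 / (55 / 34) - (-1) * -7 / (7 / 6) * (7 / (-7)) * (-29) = -36668 / 55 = -666.69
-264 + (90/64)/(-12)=-33807/128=-264.12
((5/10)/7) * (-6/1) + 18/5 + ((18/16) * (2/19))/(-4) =33429/10640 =3.14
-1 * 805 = -805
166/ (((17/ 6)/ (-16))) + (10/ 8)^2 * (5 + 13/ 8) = -2017283/ 2176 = -927.06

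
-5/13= -0.38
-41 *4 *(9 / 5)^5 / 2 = -4842018 / 3125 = -1549.45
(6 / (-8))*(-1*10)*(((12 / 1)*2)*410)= 73800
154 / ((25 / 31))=4774 / 25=190.96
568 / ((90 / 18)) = 568 / 5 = 113.60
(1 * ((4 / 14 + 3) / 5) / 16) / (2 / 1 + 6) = 23 / 4480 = 0.01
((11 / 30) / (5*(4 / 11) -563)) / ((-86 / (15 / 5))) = 121 / 5308780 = 0.00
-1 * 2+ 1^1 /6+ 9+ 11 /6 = 9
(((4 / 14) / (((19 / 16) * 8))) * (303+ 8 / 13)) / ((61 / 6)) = 94728 / 105469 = 0.90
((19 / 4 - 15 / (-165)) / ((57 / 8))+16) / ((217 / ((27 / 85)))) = 13446 / 550715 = 0.02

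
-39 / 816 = -13 / 272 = -0.05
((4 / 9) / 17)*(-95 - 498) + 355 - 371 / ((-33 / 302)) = 6285515 / 1683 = 3734.71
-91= -91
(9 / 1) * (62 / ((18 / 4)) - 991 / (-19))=11275 / 19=593.42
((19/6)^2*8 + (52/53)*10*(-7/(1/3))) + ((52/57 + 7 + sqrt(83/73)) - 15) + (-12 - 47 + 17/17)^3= -1769504558/9063 + sqrt(6059)/73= -195243.84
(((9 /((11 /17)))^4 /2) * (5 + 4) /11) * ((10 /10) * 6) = 14795494587 /161051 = 91868.38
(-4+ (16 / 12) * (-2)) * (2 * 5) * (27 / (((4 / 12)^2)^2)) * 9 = -1312200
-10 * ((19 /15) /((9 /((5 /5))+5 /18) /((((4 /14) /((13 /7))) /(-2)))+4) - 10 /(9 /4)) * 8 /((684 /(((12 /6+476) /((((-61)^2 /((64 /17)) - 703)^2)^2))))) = 13499271995195392 /359525554362681581525625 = 0.00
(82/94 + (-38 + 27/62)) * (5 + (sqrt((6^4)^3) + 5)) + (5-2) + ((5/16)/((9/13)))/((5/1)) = -359248779427/209808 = -1712273.98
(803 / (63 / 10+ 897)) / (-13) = -8030 / 117429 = -0.07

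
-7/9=-0.78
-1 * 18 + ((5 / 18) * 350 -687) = -5470 / 9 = -607.78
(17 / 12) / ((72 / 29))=0.57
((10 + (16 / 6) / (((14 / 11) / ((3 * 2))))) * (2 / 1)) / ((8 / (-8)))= -316 / 7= -45.14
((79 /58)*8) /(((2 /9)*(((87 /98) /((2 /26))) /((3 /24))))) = 11613 /21866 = 0.53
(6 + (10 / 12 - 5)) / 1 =11 / 6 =1.83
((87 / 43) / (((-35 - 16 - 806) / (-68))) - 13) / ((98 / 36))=-8516646 / 1805699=-4.72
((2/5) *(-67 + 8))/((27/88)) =-10384/135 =-76.92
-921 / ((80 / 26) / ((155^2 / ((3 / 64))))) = -153414040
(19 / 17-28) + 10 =-16.88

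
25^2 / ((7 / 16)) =10000 / 7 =1428.57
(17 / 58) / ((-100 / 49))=-833 / 5800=-0.14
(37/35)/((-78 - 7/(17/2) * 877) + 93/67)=-42143/31846045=-0.00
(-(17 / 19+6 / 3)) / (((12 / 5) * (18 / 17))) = -4675 / 4104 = -1.14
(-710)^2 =504100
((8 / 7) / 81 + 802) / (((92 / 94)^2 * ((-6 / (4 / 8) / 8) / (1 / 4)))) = -139.54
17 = 17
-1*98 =-98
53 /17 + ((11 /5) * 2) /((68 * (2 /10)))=117 /34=3.44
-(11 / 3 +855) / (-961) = 2576 / 2883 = 0.89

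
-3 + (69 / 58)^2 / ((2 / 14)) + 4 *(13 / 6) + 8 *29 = 2498513 / 10092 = 247.57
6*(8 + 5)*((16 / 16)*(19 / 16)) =92.62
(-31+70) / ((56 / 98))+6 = 297 / 4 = 74.25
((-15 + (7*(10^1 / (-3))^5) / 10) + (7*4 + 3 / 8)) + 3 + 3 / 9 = -527519 / 1944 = -271.36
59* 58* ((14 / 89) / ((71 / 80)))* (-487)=-295378.33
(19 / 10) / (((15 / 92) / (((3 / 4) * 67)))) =29279 / 50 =585.58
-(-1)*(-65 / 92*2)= -65 / 46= -1.41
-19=-19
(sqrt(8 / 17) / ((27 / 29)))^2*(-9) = -4.89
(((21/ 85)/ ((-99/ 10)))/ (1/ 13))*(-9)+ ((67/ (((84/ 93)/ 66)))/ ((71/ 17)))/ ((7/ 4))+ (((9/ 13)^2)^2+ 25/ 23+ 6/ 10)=1441672659147157/ 2136816777095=674.68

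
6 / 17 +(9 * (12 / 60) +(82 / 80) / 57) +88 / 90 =366131 / 116280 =3.15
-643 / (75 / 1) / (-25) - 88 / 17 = -154069 / 31875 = -4.83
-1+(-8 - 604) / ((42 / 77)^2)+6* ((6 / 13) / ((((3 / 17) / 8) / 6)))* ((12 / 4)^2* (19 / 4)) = 391854 / 13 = 30142.62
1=1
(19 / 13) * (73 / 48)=1387 / 624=2.22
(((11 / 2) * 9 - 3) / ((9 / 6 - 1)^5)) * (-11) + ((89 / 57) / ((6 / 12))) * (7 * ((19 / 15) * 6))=-243028 / 15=-16201.87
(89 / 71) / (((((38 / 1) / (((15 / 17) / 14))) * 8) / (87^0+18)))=1335 / 270368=0.00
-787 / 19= -41.42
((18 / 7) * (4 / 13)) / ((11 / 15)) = 1080 / 1001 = 1.08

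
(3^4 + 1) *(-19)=-1558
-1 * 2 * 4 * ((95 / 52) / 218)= -95 / 1417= -0.07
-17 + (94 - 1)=76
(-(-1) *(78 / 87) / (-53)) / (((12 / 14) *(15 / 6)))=-182 / 23055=-0.01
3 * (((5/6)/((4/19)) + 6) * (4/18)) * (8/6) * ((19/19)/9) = 239/243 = 0.98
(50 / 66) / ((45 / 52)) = 0.88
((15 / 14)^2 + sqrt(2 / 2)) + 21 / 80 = 9449 / 3920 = 2.41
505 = 505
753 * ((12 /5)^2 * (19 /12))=171684 /25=6867.36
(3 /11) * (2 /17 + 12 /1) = 3.30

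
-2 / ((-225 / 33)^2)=-242 / 5625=-0.04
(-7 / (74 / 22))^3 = -456533 / 50653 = -9.01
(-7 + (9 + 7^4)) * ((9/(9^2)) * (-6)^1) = -1602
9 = 9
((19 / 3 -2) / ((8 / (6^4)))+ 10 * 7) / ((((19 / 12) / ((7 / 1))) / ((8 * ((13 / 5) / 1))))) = 6744192 / 95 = 70991.49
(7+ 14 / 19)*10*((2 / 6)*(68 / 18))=16660 / 171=97.43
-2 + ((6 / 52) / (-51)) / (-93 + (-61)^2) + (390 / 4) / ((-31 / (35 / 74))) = -6414706041 / 1839301672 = -3.49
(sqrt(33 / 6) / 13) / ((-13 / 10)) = -5 * sqrt(22) / 169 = -0.14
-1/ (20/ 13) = -13/ 20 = -0.65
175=175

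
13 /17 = 0.76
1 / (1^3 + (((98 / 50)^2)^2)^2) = 152587890625 / 33385518460226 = 0.00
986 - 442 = 544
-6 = -6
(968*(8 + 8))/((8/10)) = 19360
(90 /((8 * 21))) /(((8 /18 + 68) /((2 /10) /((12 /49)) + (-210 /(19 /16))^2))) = 124419249 /508288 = 244.78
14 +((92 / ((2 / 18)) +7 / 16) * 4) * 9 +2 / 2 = 119355 / 4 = 29838.75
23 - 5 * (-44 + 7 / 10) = 479 / 2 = 239.50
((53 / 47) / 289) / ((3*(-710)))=-53 / 28931790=-0.00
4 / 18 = 2 / 9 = 0.22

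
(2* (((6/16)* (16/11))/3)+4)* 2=96/11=8.73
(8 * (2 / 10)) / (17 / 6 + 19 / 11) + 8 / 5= 2936 / 1505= 1.95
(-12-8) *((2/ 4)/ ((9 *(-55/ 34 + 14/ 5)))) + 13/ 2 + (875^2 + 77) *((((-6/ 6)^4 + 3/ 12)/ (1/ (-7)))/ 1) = -12120095474/ 1809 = -6699886.94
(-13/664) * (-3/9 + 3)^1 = -13/249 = -0.05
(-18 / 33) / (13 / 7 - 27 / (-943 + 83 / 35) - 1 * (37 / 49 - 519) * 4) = -358484 / 1363644447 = -0.00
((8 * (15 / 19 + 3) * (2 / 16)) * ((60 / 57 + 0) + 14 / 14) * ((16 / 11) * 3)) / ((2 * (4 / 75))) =1263600 / 3971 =318.21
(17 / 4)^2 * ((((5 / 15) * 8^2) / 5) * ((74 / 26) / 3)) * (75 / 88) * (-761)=-40686865 / 858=-47420.59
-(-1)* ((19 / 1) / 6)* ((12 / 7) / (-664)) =-19 / 2324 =-0.01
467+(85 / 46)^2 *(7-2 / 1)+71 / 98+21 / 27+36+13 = 498841471 / 933156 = 534.57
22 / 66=1 / 3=0.33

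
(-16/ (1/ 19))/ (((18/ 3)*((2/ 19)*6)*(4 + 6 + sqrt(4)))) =-361/ 54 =-6.69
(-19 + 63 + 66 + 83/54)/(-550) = -6023/29700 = -0.20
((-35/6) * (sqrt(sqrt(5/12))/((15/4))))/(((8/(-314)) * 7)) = 157 * sqrt(2) * 3^(3/4) * 5^(1/4)/108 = 7.01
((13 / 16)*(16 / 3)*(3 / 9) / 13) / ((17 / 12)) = 4 / 51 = 0.08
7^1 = 7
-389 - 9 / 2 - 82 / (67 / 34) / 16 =-396.10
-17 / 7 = -2.43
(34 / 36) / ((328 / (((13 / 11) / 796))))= 0.00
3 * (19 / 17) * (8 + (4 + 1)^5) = 178581 / 17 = 10504.76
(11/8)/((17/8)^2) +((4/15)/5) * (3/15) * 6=0.37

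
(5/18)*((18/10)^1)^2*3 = 27/10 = 2.70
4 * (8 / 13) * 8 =256 / 13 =19.69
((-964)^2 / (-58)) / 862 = -232324 / 12499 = -18.59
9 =9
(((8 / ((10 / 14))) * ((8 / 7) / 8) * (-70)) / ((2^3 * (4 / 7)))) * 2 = -49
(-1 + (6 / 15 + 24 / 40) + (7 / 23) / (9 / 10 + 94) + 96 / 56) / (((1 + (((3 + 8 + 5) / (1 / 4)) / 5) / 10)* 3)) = 6560350 / 26126919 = 0.25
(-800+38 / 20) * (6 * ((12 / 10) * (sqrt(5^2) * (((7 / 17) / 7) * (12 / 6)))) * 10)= -574632 / 17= -33801.88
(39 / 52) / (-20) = -3 / 80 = -0.04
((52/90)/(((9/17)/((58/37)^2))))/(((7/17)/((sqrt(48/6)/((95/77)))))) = 556096112 * sqrt(2)/52672275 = 14.93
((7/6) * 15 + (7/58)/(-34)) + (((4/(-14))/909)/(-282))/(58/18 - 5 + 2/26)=684460586003/39119970036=17.50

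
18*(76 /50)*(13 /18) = 494 /25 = 19.76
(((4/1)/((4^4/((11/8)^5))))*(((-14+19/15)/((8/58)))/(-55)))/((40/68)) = 1378640483/6291456000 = 0.22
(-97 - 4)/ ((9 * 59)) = -101/ 531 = -0.19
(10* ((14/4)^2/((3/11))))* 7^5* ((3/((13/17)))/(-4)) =-770012705/104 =-7403968.32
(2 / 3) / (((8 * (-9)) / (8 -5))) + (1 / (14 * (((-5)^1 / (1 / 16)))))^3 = -0.03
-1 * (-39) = 39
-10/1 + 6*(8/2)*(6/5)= 94/5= 18.80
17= 17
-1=-1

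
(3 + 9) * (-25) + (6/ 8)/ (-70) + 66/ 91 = -299.29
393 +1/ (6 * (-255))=601289/ 1530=393.00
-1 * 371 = -371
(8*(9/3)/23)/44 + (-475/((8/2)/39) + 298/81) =-379329305/81972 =-4627.55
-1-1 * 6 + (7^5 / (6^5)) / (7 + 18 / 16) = -425453 / 63180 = -6.73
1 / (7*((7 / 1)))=0.02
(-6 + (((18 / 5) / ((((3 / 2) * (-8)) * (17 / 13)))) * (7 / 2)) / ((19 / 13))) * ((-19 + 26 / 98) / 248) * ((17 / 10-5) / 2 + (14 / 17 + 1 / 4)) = -1142343 / 4005200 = -0.29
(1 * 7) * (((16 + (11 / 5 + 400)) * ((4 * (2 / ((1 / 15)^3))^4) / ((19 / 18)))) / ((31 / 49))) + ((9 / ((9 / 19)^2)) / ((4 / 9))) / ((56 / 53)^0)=85760188634925000212629 / 2356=36400759182905348137.79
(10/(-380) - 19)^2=522729/1444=362.00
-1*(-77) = 77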